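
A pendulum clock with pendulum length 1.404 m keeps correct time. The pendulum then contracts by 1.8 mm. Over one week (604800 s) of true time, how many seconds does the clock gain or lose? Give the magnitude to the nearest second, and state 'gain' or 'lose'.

T ∝ √L, so T'/T = √(1.40220/1.404) = 0.999359.
In 604800 s of true time the clock registers 604800/0.999359 = 605188.1 s, so it gains 388 s.

gain 388 s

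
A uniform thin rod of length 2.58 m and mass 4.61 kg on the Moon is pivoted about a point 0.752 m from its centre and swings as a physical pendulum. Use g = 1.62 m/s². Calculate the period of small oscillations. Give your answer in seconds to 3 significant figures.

For a physical pendulum T = 2π√(I/(mgd)), with d = 0.7520 m from pivot to centre of mass.
I_cm = mL²/12 = 4.61 × 2.58²/12 = 2.557 kg·m²; I = I_cm + md² = 2.557 + 4.61 × 0.7520² = 5.164 kg·m².
T = 2π√(5.164/(4.61 × 1.62 × 0.7520)) = 6.03 s.

6.03 s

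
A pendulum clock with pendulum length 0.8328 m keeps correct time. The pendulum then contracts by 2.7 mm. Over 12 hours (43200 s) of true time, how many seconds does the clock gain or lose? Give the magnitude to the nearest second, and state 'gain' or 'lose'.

T ∝ √L, so T'/T = √(0.83010/0.8328) = 0.998378.
In 43200 s of true time the clock registers 43200/0.998378 = 43270.2 s, so it gains 70 s.

gain 70 s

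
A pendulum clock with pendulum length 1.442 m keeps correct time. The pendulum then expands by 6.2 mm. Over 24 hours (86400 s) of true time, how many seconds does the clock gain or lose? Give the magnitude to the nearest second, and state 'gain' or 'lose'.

T ∝ √L, so T'/T = √(1.44820/1.442) = 1.00215.
In 86400 s of true time the clock registers 86400/1.00215 = 86214.9 s, so it loses 185 s.

lose 185 s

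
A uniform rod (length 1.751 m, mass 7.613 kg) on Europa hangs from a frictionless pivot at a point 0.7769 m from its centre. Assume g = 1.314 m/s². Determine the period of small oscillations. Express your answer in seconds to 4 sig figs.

For a physical pendulum T = 2π√(I/(mgd)), with d = 0.77690 m from pivot to centre of mass.
I_cm = mL²/12 = 7.613 × 1.751²/12 = 1.9451 kg·m²; I = I_cm + md² = 1.9451 + 7.613 × 0.77690² = 6.5401 kg·m².
T = 2π√(6.5401/(7.613 × 1.314 × 0.77690)) = 5.764 s.

5.764 s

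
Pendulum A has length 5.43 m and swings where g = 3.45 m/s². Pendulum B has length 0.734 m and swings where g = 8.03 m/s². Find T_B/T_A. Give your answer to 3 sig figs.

0.241

T = 2π√(L/g), so T_B/T_A = √((L_B/g_B)/(L_A/g_A)) = √((0.734/8.03)/(5.43/3.45)) = 0.241.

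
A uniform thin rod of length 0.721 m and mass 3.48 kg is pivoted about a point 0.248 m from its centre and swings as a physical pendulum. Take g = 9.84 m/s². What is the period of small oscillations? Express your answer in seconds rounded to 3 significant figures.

1.30 s

For a physical pendulum T = 2π√(I/(mgd)), with d = 0.2480 m from pivot to centre of mass.
I_cm = mL²/12 = 3.48 × 0.721²/12 = 0.1508 kg·m²; I = I_cm + md² = 0.1508 + 3.48 × 0.2480² = 0.3648 kg·m².
T = 2π√(0.3648/(3.48 × 9.84 × 0.2480)) = 1.30 s.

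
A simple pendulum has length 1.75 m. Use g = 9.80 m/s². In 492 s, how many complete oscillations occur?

T = 2π√(L/g) = 2π√(1.75/9.80) = 2.655 s.
Number of complete oscillations = ⌊492/2.655⌋ = ⌊185.3⌋ = 185.

185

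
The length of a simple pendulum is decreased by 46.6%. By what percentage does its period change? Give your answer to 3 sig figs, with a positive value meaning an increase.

-26.9%

T ∝ √L, so T'/T = √(0.5340) = 0.7308.
Percentage change in T = (0.7308 − 1) × 100% = -26.9%.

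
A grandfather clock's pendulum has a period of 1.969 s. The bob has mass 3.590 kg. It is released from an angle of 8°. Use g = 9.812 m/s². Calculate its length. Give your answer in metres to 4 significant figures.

From T = 2π√(L/g), L = gT²/(4π²) = 9.812 × 1.9690²/(4π²) = 0.9636 m.

0.9636 m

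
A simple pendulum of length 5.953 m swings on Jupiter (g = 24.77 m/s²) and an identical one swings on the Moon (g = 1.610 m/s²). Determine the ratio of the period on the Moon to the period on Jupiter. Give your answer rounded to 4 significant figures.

T ∝ 1/√g, so T₂/T₁ = √(g₁/g₂) = √(24.77/1.610) = 3.922.

3.922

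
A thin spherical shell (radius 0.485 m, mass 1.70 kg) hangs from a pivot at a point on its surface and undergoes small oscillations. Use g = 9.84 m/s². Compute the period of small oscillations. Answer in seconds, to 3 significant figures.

1.80 s

I_cm = (2/3)mr² = 0.2666 kg·m². The pivot is at distance d = 0.485 m from the centre of mass.
By the parallel-axis theorem, I = I_cm + md² = 0.2666 + 0.3999 = 0.6665 kg·m².
T = 2π√(I/(mgd)) = 2π√(0.6665/(1.70 × 9.84 × 0.485)) = 1.80 s.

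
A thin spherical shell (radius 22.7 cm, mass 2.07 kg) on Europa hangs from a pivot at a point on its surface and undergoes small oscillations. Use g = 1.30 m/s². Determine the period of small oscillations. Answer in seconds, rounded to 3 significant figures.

3.39 s

I_cm = (2/3)mr² = 0.07111 kg·m². The pivot is at distance d = 0.227 m from the centre of mass.
By the parallel-axis theorem, I = I_cm + md² = 0.07111 + 0.1067 = 0.1778 kg·m².
T = 2π√(I/(mgd)) = 2π√(0.1778/(2.07 × 1.30 × 0.227)) = 3.39 s.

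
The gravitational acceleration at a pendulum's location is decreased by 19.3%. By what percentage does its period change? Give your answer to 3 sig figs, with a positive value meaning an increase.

11.3%

T ∝ 1/√g, so T'/T = 1/√(0.8070) = 1.113.
Percentage change in T = (1.113 − 1) × 100% = 11.3%.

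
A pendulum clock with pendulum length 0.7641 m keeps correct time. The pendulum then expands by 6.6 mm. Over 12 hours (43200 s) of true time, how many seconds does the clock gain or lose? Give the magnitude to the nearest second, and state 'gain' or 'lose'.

lose 185 s

T ∝ √L, so T'/T = √(0.77070/0.7641) = 1.00431.
In 43200 s of true time the clock registers 43200/1.00431 = 43014.6 s, so it loses 185 s.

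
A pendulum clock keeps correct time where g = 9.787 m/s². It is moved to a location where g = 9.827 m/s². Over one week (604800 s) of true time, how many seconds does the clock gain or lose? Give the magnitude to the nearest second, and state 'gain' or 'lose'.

The clock's period scales as T ∝ 1/√g, so T'/T = √(9.787/9.827) = 0.997963.
In 604800 s of true time the clock registers 604800/0.997963 = 606034.7 s, so it gains 1235 s.

gain 1235 s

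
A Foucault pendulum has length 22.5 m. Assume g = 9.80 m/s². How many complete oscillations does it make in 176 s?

18

T = 2π√(L/g) = 2π√(22.5/9.80) = 9.520 s.
Number of complete oscillations = ⌊176/9.520⌋ = ⌊18.49⌋ = 18.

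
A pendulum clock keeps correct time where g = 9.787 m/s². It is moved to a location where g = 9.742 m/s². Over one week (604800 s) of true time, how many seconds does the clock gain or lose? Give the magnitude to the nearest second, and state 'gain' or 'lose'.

lose 1392 s

The clock's period scales as T ∝ 1/√g, so T'/T = √(9.787/9.742) = 1.00231.
In 604800 s of true time the clock registers 604800/1.00231 = 603408.0 s, so it loses 1392 s.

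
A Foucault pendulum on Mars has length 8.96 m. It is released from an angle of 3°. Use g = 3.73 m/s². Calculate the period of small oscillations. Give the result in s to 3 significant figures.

9.74 s

T = 2π√(L/g) = 2π√(8.96/3.73) = 2π × 1.550 = 9.74 s.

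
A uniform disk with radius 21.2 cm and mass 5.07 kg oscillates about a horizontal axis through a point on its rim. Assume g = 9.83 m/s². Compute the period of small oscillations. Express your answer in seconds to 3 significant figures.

I_cm = ½mr² = 0.1139 kg·m². The pivot is at distance d = 0.212 m from the centre of mass.
By the parallel-axis theorem, I = I_cm + md² = 0.1139 + 0.2279 = 0.3418 kg·m².
T = 2π√(I/(mgd)) = 2π√(0.3418/(5.07 × 9.83 × 0.212)) = 1.13 s.

1.13 s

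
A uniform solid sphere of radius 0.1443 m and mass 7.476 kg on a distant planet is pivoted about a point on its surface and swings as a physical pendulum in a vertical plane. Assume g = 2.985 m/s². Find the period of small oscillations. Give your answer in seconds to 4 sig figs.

I_cm = (2/5)mr² = 0.062268 kg·m². The pivot is at distance d = 0.1443 m from the centre of mass.
By the parallel-axis theorem, I = I_cm + md² = 0.062268 + 0.15567 = 0.21794 kg·m².
T = 2π√(I/(mgd)) = 2π√(0.21794/(7.476 × 2.985 × 0.1443)) = 1.635 s.

1.635 s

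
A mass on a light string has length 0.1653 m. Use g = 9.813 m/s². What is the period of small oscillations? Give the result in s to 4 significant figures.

T = 2π√(L/g) = 2π√(0.1653/9.813) = 2π × 0.12979 = 0.8155 s.

0.8155 s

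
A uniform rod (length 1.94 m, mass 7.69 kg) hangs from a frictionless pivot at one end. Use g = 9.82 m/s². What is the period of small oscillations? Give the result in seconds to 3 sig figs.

2.28 s

For a physical pendulum T = 2π√(I/(mgd)), with d = 0.9700 m from pivot to centre of mass.
I_cm = mL²/12 = 7.69 × 1.94²/12 = 2.412 kg·m²; I = I_cm + md² = 2.412 + 7.69 × 0.9700² = 9.647 kg·m².
T = 2π√(9.647/(7.69 × 9.82 × 0.9700)) = 2.28 s.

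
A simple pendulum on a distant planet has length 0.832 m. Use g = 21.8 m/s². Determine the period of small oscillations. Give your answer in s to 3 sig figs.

T = 2π√(L/g) = 2π√(0.832/21.8) = 2π × 0.1954 = 1.23 s.

1.23 s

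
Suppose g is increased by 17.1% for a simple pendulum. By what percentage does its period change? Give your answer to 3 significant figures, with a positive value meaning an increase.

-7.59%

T ∝ 1/√g, so T'/T = 1/√(1.171) = 0.9241.
Percentage change in T = (0.9241 − 1) × 100% = -7.59%.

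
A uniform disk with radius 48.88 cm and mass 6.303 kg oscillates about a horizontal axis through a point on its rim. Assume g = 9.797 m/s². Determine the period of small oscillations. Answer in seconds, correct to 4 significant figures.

I_cm = ½mr² = 0.75297 kg·m². The pivot is at distance d = 0.4888 m from the centre of mass.
By the parallel-axis theorem, I = I_cm + md² = 0.75297 + 1.5059 = 2.2589 kg·m².
T = 2π√(I/(mgd)) = 2π√(2.2589/(6.303 × 9.797 × 0.4888)) = 1.719 s.

1.719 s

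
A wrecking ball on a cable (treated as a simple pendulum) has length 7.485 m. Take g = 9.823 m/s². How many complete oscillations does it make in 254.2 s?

46

T = 2π√(L/g) = 2π√(7.485/9.823) = 5.4847 s.
Number of complete oscillations = ⌊254.2/5.4847⌋ = ⌊46.347⌋ = 46.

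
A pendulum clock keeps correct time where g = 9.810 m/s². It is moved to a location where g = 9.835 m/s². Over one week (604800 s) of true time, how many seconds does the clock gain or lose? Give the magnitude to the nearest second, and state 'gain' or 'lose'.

gain 770 s

The clock's period scales as T ∝ 1/√g, so T'/T = √(9.810/9.835) = 0.998728.
In 604800 s of true time the clock registers 604800/0.998728 = 605570.2 s, so it gains 770 s.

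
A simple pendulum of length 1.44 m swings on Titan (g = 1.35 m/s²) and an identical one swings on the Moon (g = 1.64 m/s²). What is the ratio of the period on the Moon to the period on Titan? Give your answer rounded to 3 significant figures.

T ∝ 1/√g, so T₂/T₁ = √(g₁/g₂) = √(1.35/1.64) = 0.907.

0.907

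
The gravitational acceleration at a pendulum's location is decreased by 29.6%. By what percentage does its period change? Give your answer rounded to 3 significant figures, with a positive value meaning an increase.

T ∝ 1/√g, so T'/T = 1/√(0.7040) = 1.192.
Percentage change in T = (1.192 − 1) × 100% = 19.2%.

19.2%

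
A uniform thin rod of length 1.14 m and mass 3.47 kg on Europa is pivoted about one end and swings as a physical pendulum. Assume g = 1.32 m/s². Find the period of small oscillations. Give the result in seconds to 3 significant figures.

4.77 s

For a physical pendulum T = 2π√(I/(mgd)), with d = 0.5700 m from pivot to centre of mass.
I_cm = mL²/12 = 3.47 × 1.14²/12 = 0.3758 kg·m²; I = I_cm + md² = 0.3758 + 3.47 × 0.5700² = 1.503 kg·m².
T = 2π√(1.503/(3.47 × 1.32 × 0.5700)) = 4.77 s.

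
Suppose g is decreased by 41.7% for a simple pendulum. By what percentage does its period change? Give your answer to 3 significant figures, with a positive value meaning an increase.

T ∝ 1/√g, so T'/T = 1/√(0.5830) = 1.310.
Percentage change in T = (1.310 − 1) × 100% = 31.0%.

31.0%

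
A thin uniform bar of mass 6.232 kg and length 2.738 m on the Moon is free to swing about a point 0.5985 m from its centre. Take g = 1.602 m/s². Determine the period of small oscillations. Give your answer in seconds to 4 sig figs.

6.362 s

For a physical pendulum T = 2π√(I/(mgd)), with d = 0.59850 m from pivot to centre of mass.
I_cm = mL²/12 = 6.232 × 2.738²/12 = 3.8933 kg·m²; I = I_cm + md² = 3.8933 + 6.232 × 0.59850² = 6.1256 kg·m².
T = 2π√(6.1256/(6.232 × 1.602 × 0.59850)) = 6.362 s.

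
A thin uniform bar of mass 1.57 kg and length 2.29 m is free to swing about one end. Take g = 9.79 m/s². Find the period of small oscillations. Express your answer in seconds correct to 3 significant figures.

For a physical pendulum T = 2π√(I/(mgd)), with d = 1.145 m from pivot to centre of mass.
I_cm = mL²/12 = 1.57 × 2.29²/12 = 0.6861 kg·m²; I = I_cm + md² = 0.6861 + 1.57 × 1.145² = 2.744 kg·m².
T = 2π√(2.744/(1.57 × 9.79 × 1.145)) = 2.48 s.

2.48 s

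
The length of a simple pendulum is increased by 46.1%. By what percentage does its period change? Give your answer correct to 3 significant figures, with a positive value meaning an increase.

20.9%

T ∝ √L, so T'/T = √(1.461) = 1.209.
Percentage change in T = (1.209 − 1) × 100% = 20.9%.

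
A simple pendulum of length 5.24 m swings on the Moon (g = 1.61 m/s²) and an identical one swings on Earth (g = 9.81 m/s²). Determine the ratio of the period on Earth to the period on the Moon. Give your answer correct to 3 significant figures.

0.405

T ∝ 1/√g, so T₂/T₁ = √(g₁/g₂) = √(1.61/9.81) = 0.405.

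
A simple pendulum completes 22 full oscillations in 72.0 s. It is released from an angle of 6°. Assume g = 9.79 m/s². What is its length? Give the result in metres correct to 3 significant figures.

T = 72.0/22 = 3.273 s.
From T = 2π√(L/g), L = gT²/(4π²) = 9.79 × 3.273²/(4π²) = 2.66 m.

2.66 m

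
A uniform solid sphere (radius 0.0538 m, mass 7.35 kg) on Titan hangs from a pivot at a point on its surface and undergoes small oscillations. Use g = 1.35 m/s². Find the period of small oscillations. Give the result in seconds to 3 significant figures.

1.48 s

I_cm = (2/5)mr² = 0.008510 kg·m². The pivot is at distance d = 0.0538 m from the centre of mass.
By the parallel-axis theorem, I = I_cm + md² = 0.008510 + 0.02127 = 0.02978 kg·m².
T = 2π√(I/(mgd)) = 2π√(0.02978/(7.35 × 1.35 × 0.0538)) = 1.48 s.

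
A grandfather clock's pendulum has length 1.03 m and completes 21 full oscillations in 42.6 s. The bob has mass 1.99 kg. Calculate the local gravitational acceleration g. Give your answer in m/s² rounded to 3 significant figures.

9.88 m/s²

T = 42.6/21 = 2.029 s.
From T = 2π√(L/g), g = 4π²L/T² = 4π² × 1.03/2.029² = 9.88 m/s².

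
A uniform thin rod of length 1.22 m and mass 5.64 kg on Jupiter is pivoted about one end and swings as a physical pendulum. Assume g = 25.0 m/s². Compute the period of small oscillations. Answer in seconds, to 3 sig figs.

For a physical pendulum T = 2π√(I/(mgd)), with d = 0.6100 m from pivot to centre of mass.
I_cm = mL²/12 = 5.64 × 1.22²/12 = 0.6995 kg·m²; I = I_cm + md² = 0.6995 + 5.64 × 0.6100² = 2.798 kg·m².
T = 2π√(2.798/(5.64 × 25.0 × 0.6100)) = 1.13 s.

1.13 s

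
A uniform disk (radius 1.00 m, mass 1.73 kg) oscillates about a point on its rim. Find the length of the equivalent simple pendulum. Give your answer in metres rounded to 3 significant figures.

The equivalent simple-pendulum length is L_eq = I/(md), where I is about the pivot and d = 1.000 m.
I_cm = ½mR² = 0.8650 kg·m², so I = I_cm + md² = 0.8650 + 1.730 = 2.595 kg·m².
L_eq = 2.595/(1.73 × 1.000) = 1.50 m.

1.50 m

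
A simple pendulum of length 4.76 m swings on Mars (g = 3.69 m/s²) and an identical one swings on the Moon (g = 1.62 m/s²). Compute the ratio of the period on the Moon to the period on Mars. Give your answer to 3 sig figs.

1.51

T ∝ 1/√g, so T₂/T₁ = √(g₁/g₂) = √(3.69/1.62) = 1.51.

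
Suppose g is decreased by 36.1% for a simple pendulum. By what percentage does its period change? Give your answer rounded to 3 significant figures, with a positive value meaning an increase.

25.1%

T ∝ 1/√g, so T'/T = 1/√(0.6390) = 1.251.
Percentage change in T = (1.251 − 1) × 100% = 25.1%.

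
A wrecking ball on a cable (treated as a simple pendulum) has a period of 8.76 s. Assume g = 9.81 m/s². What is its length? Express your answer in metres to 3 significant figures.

From T = 2π√(L/g), L = gT²/(4π²) = 9.81 × 8.760²/(4π²) = 19.1 m.

19.1 m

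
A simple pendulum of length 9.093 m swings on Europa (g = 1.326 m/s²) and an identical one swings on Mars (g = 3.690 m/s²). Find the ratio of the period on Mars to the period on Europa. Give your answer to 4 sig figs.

T ∝ 1/√g, so T₂/T₁ = √(g₁/g₂) = √(1.326/3.690) = 0.5995.

0.5995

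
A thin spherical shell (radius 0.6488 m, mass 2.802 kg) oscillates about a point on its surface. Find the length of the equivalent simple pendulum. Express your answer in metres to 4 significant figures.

1.081 m

The equivalent simple-pendulum length is L_eq = I/(md), where I is about the pivot and d = 0.64880 m.
I_cm = (2/3)mR² = 0.78632 kg·m², so I = I_cm + md² = 0.78632 + 1.1795 = 1.9658 kg·m².
L_eq = 1.9658/(2.802 × 0.64880) = 1.081 m.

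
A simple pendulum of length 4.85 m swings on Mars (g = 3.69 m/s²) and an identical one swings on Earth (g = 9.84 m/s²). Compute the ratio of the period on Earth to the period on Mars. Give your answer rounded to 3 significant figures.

T ∝ 1/√g, so T₂/T₁ = √(g₁/g₂) = √(3.69/9.84) = 0.612.

0.612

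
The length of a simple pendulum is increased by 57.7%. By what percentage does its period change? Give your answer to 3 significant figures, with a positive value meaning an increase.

T ∝ √L, so T'/T = √(1.577) = 1.256.
Percentage change in T = (1.256 − 1) × 100% = 25.6%.

25.6%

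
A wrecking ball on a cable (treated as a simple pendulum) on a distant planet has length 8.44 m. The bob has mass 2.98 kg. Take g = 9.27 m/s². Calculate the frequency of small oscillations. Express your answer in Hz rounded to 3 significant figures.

0.167 Hz

T = 2π√(L/g) = 2π√(8.44/9.27) = 5.995 s, so f = 1/T = 0.167 Hz.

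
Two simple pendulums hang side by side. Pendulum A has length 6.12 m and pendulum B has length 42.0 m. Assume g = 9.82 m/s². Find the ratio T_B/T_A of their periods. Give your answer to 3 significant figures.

2.62

T ∝ √L, so T_B/T_A = √(L_B/L_A) = √(42.0/6.12) = 2.62.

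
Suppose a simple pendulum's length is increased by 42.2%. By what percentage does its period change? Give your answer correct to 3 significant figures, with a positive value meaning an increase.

19.2%

T ∝ √L, so T'/T = √(1.422) = 1.192.
Percentage change in T = (1.192 − 1) × 100% = 19.2%.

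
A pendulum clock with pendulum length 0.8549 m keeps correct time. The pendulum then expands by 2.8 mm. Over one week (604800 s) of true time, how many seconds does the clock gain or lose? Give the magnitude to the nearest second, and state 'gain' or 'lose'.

lose 988 s

T ∝ √L, so T'/T = √(0.85770/0.8549) = 1.00164.
In 604800 s of true time the clock registers 604800/1.00164 = 603812.0 s, so it loses 988 s.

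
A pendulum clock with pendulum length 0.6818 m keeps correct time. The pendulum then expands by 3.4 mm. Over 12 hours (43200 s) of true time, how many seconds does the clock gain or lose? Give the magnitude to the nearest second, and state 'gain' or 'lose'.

T ∝ √L, so T'/T = √(0.68520/0.6818) = 1.00249.
In 43200 s of true time the clock registers 43200/1.00249 = 43092.7 s, so it loses 107 s.

lose 107 s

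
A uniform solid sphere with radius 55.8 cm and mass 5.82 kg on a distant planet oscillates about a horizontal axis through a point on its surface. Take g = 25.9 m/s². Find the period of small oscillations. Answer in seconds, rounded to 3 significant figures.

I_cm = (2/5)mr² = 0.7249 kg·m². The pivot is at distance d = 0.558 m from the centre of mass.
By the parallel-axis theorem, I = I_cm + md² = 0.7249 + 1.812 = 2.537 kg·m².
T = 2π√(I/(mgd)) = 2π√(2.537/(5.82 × 25.9 × 0.558)) = 1.09 s.

1.09 s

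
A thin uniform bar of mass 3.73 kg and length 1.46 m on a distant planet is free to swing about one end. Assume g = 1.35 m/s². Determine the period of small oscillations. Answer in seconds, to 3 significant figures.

5.34 s

For a physical pendulum T = 2π√(I/(mgd)), with d = 0.7300 m from pivot to centre of mass.
I_cm = mL²/12 = 3.73 × 1.46²/12 = 0.6626 kg·m²; I = I_cm + md² = 0.6626 + 3.73 × 0.7300² = 2.650 kg·m².
T = 2π√(2.650/(3.73 × 1.35 × 0.7300)) = 5.34 s.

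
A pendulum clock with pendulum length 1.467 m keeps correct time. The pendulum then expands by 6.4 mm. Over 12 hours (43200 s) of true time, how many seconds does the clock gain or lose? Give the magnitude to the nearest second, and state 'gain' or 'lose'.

T ∝ √L, so T'/T = √(1.47340/1.467) = 1.00218.
In 43200 s of true time the clock registers 43200/1.00218 = 43106.1 s, so it loses 94 s.

lose 94 s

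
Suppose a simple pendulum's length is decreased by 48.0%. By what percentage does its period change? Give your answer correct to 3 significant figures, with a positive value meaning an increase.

T ∝ √L, so T'/T = √(0.5200) = 0.7211.
Percentage change in T = (0.7211 − 1) × 100% = -27.9%.

-27.9%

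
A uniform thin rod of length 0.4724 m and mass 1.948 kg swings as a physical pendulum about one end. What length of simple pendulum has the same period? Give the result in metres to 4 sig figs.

0.3149 m

The equivalent simple-pendulum length is L_eq = I/(md), where I is about the pivot and d = 0.23620 m.
I_cm = (1/12)mL² = 0.036227 kg·m², so I = I_cm + md² = 0.036227 + 0.10868 = 0.14491 kg·m².
L_eq = 0.14491/(1.948 × 0.23620) = 0.3149 m.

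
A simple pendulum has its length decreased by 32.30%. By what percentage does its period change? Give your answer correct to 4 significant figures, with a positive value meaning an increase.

-17.72%

T ∝ √L, so T'/T = √(0.67700) = 0.82280.
Percentage change in T = (0.82280 − 1) × 100% = -17.72%.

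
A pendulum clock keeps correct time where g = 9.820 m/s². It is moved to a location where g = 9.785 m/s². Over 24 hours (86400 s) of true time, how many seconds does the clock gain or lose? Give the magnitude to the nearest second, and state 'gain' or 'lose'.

lose 154 s

The clock's period scales as T ∝ 1/√g, so T'/T = √(9.820/9.785) = 1.00179.
In 86400 s of true time the clock registers 86400/1.00179 = 86245.9 s, so it loses 154 s.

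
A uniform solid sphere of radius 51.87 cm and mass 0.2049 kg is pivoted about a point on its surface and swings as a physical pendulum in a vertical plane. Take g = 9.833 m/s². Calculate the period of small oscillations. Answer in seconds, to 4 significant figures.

I_cm = (2/5)mr² = 0.022051 kg·m². The pivot is at distance d = 0.5187 m from the centre of mass.
By the parallel-axis theorem, I = I_cm + md² = 0.022051 + 0.055128 = 0.077180 kg·m².
T = 2π√(I/(mgd)) = 2π√(0.077180/(0.2049 × 9.833 × 0.5187)) = 1.707 s.

1.707 s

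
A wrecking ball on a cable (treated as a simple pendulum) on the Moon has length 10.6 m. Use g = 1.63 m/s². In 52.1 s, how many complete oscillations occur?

3

T = 2π√(L/g) = 2π√(10.6/1.63) = 16.02 s.
Number of complete oscillations = ⌊52.1/16.02⌋ = ⌊3.252⌋ = 3.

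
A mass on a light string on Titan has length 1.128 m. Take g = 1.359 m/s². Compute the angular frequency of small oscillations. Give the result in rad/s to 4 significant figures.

1.098 rad/s

ω = √(g/L) = √(1.359/1.128) = 1.098 rad/s.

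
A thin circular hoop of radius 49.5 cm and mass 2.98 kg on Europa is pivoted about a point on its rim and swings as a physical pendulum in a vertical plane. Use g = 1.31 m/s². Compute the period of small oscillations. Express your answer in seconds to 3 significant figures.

I_cm = mr² = 0.7302 kg·m². The pivot is at distance d = 0.495 m from the centre of mass.
By the parallel-axis theorem, I = I_cm + md² = 0.7302 + 0.7302 = 1.460 kg·m².
T = 2π√(I/(mgd)) = 2π√(1.460/(2.98 × 1.31 × 0.495)) = 5.46 s.

5.46 s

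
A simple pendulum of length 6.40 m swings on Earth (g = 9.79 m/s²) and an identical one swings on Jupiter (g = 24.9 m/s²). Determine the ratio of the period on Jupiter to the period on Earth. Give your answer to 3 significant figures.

T ∝ 1/√g, so T₂/T₁ = √(g₁/g₂) = √(9.79/24.9) = 0.627.

0.627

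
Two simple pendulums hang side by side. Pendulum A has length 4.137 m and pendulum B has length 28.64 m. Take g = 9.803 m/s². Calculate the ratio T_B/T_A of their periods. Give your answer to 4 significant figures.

T ∝ √L, so T_B/T_A = √(L_B/L_A) = √(28.64/4.137) = 2.631.

2.631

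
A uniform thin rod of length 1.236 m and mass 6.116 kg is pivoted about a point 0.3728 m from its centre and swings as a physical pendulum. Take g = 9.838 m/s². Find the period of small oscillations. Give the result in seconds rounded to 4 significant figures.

1.693 s

For a physical pendulum T = 2π√(I/(mgd)), with d = 0.37280 m from pivot to centre of mass.
I_cm = mL²/12 = 6.116 × 1.236²/12 = 0.77862 kg·m²; I = I_cm + md² = 0.77862 + 6.116 × 0.37280² = 1.6286 kg·m².
T = 2π√(1.6286/(6.116 × 9.838 × 0.37280)) = 1.693 s.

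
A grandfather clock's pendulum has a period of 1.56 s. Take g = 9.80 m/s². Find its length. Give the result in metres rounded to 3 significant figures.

From T = 2π√(L/g), L = gT²/(4π²) = 9.80 × 1.560²/(4π²) = 0.604 m.

0.604 m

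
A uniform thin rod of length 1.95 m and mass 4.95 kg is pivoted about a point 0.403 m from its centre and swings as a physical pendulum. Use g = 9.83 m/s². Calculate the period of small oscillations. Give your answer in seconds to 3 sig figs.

2.19 s

For a physical pendulum T = 2π√(I/(mgd)), with d = 0.4030 m from pivot to centre of mass.
I_cm = mL²/12 = 4.95 × 1.95²/12 = 1.569 kg·m²; I = I_cm + md² = 1.569 + 4.95 × 0.4030² = 2.372 kg·m².
T = 2π√(2.372/(4.95 × 9.83 × 0.4030)) = 2.19 s.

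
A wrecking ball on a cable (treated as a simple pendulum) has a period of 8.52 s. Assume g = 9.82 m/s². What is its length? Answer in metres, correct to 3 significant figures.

From T = 2π√(L/g), L = gT²/(4π²) = 9.82 × 8.520²/(4π²) = 18.1 m.

18.1 m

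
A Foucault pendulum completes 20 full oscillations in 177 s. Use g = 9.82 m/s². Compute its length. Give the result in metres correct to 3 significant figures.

T = 177/20 = 8.850 s.
From T = 2π√(L/g), L = gT²/(4π²) = 9.82 × 8.850²/(4π²) = 19.5 m.

19.5 m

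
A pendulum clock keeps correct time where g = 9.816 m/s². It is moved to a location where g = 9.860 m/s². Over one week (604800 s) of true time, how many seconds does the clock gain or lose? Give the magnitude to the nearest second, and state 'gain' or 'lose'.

gain 1354 s

The clock's period scales as T ∝ 1/√g, so T'/T = √(9.816/9.860) = 0.997766.
In 604800 s of true time the clock registers 604800/0.997766 = 606154.0 s, so it gains 1354 s.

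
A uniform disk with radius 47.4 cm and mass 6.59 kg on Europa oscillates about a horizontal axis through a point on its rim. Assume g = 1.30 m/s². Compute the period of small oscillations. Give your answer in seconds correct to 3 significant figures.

4.65 s

I_cm = ½mr² = 0.7403 kg·m². The pivot is at distance d = 0.474 m from the centre of mass.
By the parallel-axis theorem, I = I_cm + md² = 0.7403 + 1.481 = 2.221 kg·m².
T = 2π√(I/(mgd)) = 2π√(2.221/(6.59 × 1.30 × 0.474)) = 4.65 s.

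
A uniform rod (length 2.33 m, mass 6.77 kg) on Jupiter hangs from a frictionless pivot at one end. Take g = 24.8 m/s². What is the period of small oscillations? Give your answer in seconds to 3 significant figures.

1.57 s

For a physical pendulum T = 2π√(I/(mgd)), with d = 1.165 m from pivot to centre of mass.
I_cm = mL²/12 = 6.77 × 2.33²/12 = 3.063 kg·m²; I = I_cm + md² = 3.063 + 6.77 × 1.165² = 12.25 kg·m².
T = 2π√(12.25/(6.77 × 24.8 × 1.165)) = 1.57 s.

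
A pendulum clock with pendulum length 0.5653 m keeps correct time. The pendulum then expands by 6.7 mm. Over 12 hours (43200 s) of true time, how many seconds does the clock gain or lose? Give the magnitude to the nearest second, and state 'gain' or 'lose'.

T ∝ √L, so T'/T = √(0.57200/0.5653) = 1.00591.
In 43200 s of true time the clock registers 43200/1.00591 = 42946.2 s, so it loses 254 s.

lose 254 s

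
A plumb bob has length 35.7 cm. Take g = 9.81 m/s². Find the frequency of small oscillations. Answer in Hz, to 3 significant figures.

0.834 Hz

T = 2π√(L/g) = 2π√(0.357/9.81) = 1.199 s, so f = 1/T = 0.834 Hz.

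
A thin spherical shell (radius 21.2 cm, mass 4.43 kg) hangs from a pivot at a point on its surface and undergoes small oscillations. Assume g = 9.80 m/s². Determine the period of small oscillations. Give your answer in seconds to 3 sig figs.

I_cm = (2/3)mr² = 0.1327 kg·m². The pivot is at distance d = 0.212 m from the centre of mass.
By the parallel-axis theorem, I = I_cm + md² = 0.1327 + 0.1991 = 0.3318 kg·m².
T = 2π√(I/(mgd)) = 2π√(0.3318/(4.43 × 9.80 × 0.212)) = 1.19 s.

1.19 s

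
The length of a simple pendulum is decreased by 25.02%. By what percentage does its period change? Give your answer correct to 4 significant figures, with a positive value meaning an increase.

T ∝ √L, so T'/T = √(0.74980) = 0.86591.
Percentage change in T = (0.86591 − 1) × 100% = -13.41%.

-13.41%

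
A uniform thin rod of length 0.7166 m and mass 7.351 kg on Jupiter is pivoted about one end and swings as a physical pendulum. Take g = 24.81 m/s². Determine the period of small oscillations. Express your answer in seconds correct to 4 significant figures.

0.8719 s

For a physical pendulum T = 2π√(I/(mgd)), with d = 0.35830 m from pivot to centre of mass.
I_cm = mL²/12 = 7.351 × 0.7166²/12 = 0.31457 kg·m²; I = I_cm + md² = 0.31457 + 7.351 × 0.35830² = 1.2583 kg·m².
T = 2π√(1.2583/(7.351 × 24.81 × 0.35830)) = 0.8719 s.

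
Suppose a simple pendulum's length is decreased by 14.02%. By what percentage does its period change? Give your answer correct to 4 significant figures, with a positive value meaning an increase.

T ∝ √L, so T'/T = √(0.85980) = 0.92725.
Percentage change in T = (0.92725 − 1) × 100% = -7.275%.

-7.275%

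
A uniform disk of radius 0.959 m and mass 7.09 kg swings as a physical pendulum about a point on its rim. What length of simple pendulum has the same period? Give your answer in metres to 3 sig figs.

The equivalent simple-pendulum length is L_eq = I/(md), where I is about the pivot and d = 0.9590 m.
I_cm = ½mR² = 3.260 kg·m², so I = I_cm + md² = 3.260 + 6.521 = 9.781 kg·m².
L_eq = 9.781/(7.09 × 0.9590) = 1.44 m.

1.44 m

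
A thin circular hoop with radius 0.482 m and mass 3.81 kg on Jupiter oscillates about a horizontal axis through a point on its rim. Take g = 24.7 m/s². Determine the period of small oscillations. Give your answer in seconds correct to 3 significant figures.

I_cm = mr² = 0.8852 kg·m². The pivot is at distance d = 0.482 m from the centre of mass.
By the parallel-axis theorem, I = I_cm + md² = 0.8852 + 0.8852 = 1.770 kg·m².
T = 2π√(I/(mgd)) = 2π√(1.770/(3.81 × 24.7 × 0.482)) = 1.24 s.

1.24 s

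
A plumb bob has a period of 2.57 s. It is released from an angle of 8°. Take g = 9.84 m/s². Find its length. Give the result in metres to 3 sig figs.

From T = 2π√(L/g), L = gT²/(4π²) = 9.84 × 2.570²/(4π²) = 1.65 m.

1.65 m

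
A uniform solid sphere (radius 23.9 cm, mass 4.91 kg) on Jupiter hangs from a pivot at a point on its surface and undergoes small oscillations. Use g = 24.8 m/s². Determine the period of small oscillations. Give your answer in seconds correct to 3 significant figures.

I_cm = (2/5)mr² = 0.1122 kg·m². The pivot is at distance d = 0.239 m from the centre of mass.
By the parallel-axis theorem, I = I_cm + md² = 0.1122 + 0.2805 = 0.3926 kg·m².
T = 2π√(I/(mgd)) = 2π√(0.3926/(4.91 × 24.8 × 0.239)) = 0.730 s.

0.730 s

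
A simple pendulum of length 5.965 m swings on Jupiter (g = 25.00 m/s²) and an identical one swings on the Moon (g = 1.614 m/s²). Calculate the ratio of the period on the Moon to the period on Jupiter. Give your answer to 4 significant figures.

T ∝ 1/√g, so T₂/T₁ = √(g₁/g₂) = √(25.00/1.614) = 3.936.

3.936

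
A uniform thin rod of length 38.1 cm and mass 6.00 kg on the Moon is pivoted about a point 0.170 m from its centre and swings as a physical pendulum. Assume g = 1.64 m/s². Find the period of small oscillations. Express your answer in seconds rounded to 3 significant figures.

2.41 s

For a physical pendulum T = 2π√(I/(mgd)), with d = 0.1700 m from pivot to centre of mass.
I_cm = mL²/12 = 6.00 × 0.381²/12 = 0.07258 kg·m²; I = I_cm + md² = 0.07258 + 6.00 × 0.1700² = 0.2460 kg·m².
T = 2π√(0.2460/(6.00 × 1.64 × 0.1700)) = 2.41 s.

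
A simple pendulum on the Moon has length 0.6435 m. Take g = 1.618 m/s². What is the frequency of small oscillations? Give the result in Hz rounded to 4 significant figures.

T = 2π√(L/g) = 2π√(0.6435/1.618) = 3.9625 s, so f = 1/T = 0.2524 Hz.

0.2524 Hz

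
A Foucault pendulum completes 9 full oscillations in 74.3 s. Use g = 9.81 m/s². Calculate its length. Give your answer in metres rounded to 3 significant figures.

T = 74.3/9 = 8.256 s.
From T = 2π√(L/g), L = gT²/(4π²) = 9.81 × 8.256²/(4π²) = 16.9 m.

16.9 m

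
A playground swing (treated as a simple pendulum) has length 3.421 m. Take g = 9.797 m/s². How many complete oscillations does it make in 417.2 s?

T = 2π√(L/g) = 2π√(3.421/9.797) = 3.7129 s.
Number of complete oscillations = ⌊417.2/3.7129⌋ = ⌊112.37⌋ = 112.

112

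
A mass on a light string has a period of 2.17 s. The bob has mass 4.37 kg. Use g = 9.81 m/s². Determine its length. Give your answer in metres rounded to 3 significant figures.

From T = 2π√(L/g), L = gT²/(4π²) = 9.81 × 2.170²/(4π²) = 1.17 m.

1.17 m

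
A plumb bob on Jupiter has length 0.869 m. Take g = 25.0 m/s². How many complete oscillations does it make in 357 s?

304

T = 2π√(L/g) = 2π√(0.869/25.0) = 1.171 s.
Number of complete oscillations = ⌊357/1.171⌋ = ⌊304.8⌋ = 304.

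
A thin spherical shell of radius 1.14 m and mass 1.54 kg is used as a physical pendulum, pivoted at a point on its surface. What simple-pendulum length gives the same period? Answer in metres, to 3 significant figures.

1.90 m

The equivalent simple-pendulum length is L_eq = I/(md), where I is about the pivot and d = 1.140 m.
I_cm = (2/3)mR² = 1.334 kg·m², so I = I_cm + md² = 1.334 + 2.001 = 3.336 kg·m².
L_eq = 3.336/(1.54 × 1.140) = 1.90 m.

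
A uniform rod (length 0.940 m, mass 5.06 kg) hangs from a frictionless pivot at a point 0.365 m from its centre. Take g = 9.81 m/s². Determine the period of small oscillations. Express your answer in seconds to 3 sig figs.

1.51 s

For a physical pendulum T = 2π√(I/(mgd)), with d = 0.3650 m from pivot to centre of mass.
I_cm = mL²/12 = 5.06 × 0.940²/12 = 0.3726 kg·m²; I = I_cm + md² = 0.3726 + 5.06 × 0.3650² = 1.047 kg·m².
T = 2π√(1.047/(5.06 × 9.81 × 0.3650)) = 1.51 s.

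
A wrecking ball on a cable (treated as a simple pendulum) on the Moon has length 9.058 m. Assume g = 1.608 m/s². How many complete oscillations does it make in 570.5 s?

T = 2π√(L/g) = 2π√(9.058/1.608) = 14.913 s.
Number of complete oscillations = ⌊570.5/14.913⌋ = ⌊38.256⌋ = 38.

38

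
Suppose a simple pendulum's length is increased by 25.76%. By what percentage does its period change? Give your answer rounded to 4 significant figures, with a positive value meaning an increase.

12.14%

T ∝ √L, so T'/T = √(1.2576) = 1.1214.
Percentage change in T = (1.1214 − 1) × 100% = 12.14%.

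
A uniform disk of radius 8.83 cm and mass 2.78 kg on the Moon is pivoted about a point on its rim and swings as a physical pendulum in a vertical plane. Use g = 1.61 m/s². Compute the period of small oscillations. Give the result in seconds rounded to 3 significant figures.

I_cm = ½mr² = 0.01084 kg·m². The pivot is at distance d = 0.0883 m from the centre of mass.
By the parallel-axis theorem, I = I_cm + md² = 0.01084 + 0.02168 = 0.03251 kg·m².
T = 2π√(I/(mgd)) = 2π√(0.03251/(2.78 × 1.61 × 0.0883)) = 1.80 s.

1.80 s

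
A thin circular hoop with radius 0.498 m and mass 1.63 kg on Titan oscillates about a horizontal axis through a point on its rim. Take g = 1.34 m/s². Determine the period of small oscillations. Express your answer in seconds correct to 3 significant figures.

I_cm = mr² = 0.4042 kg·m². The pivot is at distance d = 0.498 m from the centre of mass.
By the parallel-axis theorem, I = I_cm + md² = 0.4042 + 0.4042 = 0.8085 kg·m².
T = 2π√(I/(mgd)) = 2π√(0.8085/(1.63 × 1.34 × 0.498)) = 5.42 s.

5.42 s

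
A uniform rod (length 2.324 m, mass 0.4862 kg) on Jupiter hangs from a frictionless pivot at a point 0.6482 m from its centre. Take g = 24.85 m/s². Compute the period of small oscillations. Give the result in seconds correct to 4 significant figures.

1.460 s

For a physical pendulum T = 2π√(I/(mgd)), with d = 0.64820 m from pivot to centre of mass.
I_cm = mL²/12 = 0.4862 × 2.324²/12 = 0.21883 kg·m²; I = I_cm + md² = 0.21883 + 0.4862 × 0.64820² = 0.42311 kg·m².
T = 2π√(0.42311/(0.4862 × 24.85 × 0.64820)) = 1.460 s.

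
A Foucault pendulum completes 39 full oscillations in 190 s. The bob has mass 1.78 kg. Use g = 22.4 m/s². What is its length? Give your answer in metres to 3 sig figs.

T = 190/39 = 4.872 s.
From T = 2π√(L/g), L = gT²/(4π²) = 22.4 × 4.872²/(4π²) = 13.5 m.

13.5 m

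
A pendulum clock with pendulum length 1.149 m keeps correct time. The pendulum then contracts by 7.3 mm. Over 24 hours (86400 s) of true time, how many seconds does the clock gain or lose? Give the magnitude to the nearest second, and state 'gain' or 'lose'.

gain 276 s

T ∝ √L, so T'/T = √(1.14170/1.149) = 0.996818.
In 86400 s of true time the clock registers 86400/0.996818 = 86675.8 s, so it gains 276 s.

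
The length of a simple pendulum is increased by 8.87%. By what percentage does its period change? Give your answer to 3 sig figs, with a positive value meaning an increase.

4.34%

T ∝ √L, so T'/T = √(1.089) = 1.043.
Percentage change in T = (1.043 − 1) × 100% = 4.34%.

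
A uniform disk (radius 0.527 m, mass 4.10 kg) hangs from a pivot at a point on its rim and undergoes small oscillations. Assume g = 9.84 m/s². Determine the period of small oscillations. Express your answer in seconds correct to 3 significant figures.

1.78 s

I_cm = ½mr² = 0.5693 kg·m². The pivot is at distance d = 0.527 m from the centre of mass.
By the parallel-axis theorem, I = I_cm + md² = 0.5693 + 1.139 = 1.708 kg·m².
T = 2π√(I/(mgd)) = 2π√(1.708/(4.10 × 9.84 × 0.527)) = 1.78 s.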